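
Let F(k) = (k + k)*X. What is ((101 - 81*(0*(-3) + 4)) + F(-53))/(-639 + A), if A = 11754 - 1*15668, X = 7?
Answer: 965/4553 ≈ 0.21195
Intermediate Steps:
A = -3914 (A = 11754 - 15668 = -3914)
F(k) = 14*k (F(k) = (k + k)*7 = (2*k)*7 = 14*k)
((101 - 81*(0*(-3) + 4)) + F(-53))/(-639 + A) = ((101 - 81*(0*(-3) + 4)) + 14*(-53))/(-639 - 3914) = ((101 - 81*(0 + 4)) - 742)/(-4553) = ((101 - 81*4) - 742)*(-1/4553) = ((101 - 324) - 742)*(-1/4553) = (-223 - 742)*(-1/4553) = -965*(-1/4553) = 965/4553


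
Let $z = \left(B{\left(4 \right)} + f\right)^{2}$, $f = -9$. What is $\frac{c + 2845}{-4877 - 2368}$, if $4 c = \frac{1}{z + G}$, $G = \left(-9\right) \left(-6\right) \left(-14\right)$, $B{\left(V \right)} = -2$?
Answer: $- \frac{7226299}{18402300} \approx -0.39268$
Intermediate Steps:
$z = 121$ ($z = \left(-2 - 9\right)^{2} = \left(-11\right)^{2} = 121$)
$G = -756$ ($G = 54 \left(-14\right) = -756$)
$c = - \frac{1}{2540}$ ($c = \frac{1}{4 \left(121 - 756\right)} = \frac{1}{4 \left(-635\right)} = \frac{1}{4} \left(- \frac{1}{635}\right) = - \frac{1}{2540} \approx -0.0003937$)
$\frac{c + 2845}{-4877 - 2368} = \frac{- \frac{1}{2540} + 2845}{-4877 - 2368} = \frac{7226299}{2540 \left(-7245\right)} = \frac{7226299}{2540} \left(- \frac{1}{7245}\right) = - \frac{7226299}{18402300}$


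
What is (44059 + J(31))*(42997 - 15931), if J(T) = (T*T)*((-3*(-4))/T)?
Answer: 1202569446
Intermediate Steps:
J(T) = 12*T (J(T) = T**2*(12/T) = 12*T)
(44059 + J(31))*(42997 - 15931) = (44059 + 12*31)*(42997 - 15931) = (44059 + 372)*27066 = 44431*27066 = 1202569446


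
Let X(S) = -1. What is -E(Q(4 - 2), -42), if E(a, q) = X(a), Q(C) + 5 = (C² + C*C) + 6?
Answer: 1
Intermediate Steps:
Q(C) = 1 + 2*C² (Q(C) = -5 + ((C² + C*C) + 6) = -5 + ((C² + C²) + 6) = -5 + (2*C² + 6) = -5 + (6 + 2*C²) = 1 + 2*C²)
E(a, q) = -1
-E(Q(4 - 2), -42) = -1*(-1) = 1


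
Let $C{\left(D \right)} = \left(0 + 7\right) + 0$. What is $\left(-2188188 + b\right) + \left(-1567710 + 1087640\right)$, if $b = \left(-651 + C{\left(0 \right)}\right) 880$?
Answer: $-3234978$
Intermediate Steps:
$C{\left(D \right)} = 7$ ($C{\left(D \right)} = 7 + 0 = 7$)
$b = -566720$ ($b = \left(-651 + 7\right) 880 = \left(-644\right) 880 = -566720$)
$\left(-2188188 + b\right) + \left(-1567710 + 1087640\right) = \left(-2188188 - 566720\right) + \left(-1567710 + 1087640\right) = -2754908 - 480070 = -3234978$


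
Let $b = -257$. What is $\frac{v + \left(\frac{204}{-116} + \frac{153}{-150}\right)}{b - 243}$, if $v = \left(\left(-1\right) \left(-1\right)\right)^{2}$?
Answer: $\frac{2579}{725000} \approx 0.0035572$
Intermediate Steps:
$v = 1$ ($v = 1^{2} = 1$)
$\frac{v + \left(\frac{204}{-116} + \frac{153}{-150}\right)}{b - 243} = \frac{1 + \left(\frac{204}{-116} + \frac{153}{-150}\right)}{-257 - 243} = \frac{1 + \left(204 \left(- \frac{1}{116}\right) + 153 \left(- \frac{1}{150}\right)\right)}{-500} = \left(1 - \frac{4029}{1450}\right) \left(- \frac{1}{500}\right) = \left(- \frac{2579}{1450}\right) \left(- \frac{1}{500}\right) = \frac{2579}{725000}$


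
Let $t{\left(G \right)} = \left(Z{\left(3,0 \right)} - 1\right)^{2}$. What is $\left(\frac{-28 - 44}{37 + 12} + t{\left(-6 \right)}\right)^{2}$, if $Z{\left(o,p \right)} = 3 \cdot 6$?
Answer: $\frac{198499921}{2401} \approx 82674.0$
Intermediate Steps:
$Z{\left(o,p \right)} = 18$
$t{\left(G \right)} = 289$ ($t{\left(G \right)} = \left(18 - 1\right)^{2} = 17^{2} = 289$)
$\left(\frac{-28 - 44}{37 + 12} + t{\left(-6 \right)}\right)^{2} = \left(\frac{-28 - 44}{37 + 12} + 289\right)^{2} = \left(- \frac{72}{49} + 289\right)^{2} = \left(\frac{14089}{49}\right)^{2} = \frac{198499921}{2401}$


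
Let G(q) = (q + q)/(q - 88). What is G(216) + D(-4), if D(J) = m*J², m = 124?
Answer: 15899/8 ≈ 1987.4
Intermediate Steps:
G(q) = 2*q/(-88 + q) (G(q) = (2*q)/(-88 + q) = 2*q/(-88 + q))
D(J) = 124*J²
G(216) + D(-4) = 2*216/(-88 + 216) + 124*(-4)² = 2*216/128 + 124*16 = 2*216*(1/128) + 1984 = 27/8 + 1984 = 15899/8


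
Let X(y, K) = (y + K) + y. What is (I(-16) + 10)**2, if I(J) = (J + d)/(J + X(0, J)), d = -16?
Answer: 121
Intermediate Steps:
X(y, K) = K + 2*y (X(y, K) = (K + y) + y = K + 2*y)
I(J) = (-16 + J)/(2*J) (I(J) = (J - 16)/(J + (J + 2*0)) = (-16 + J)/(J + (J + 0)) = (-16 + J)/(J + J) = (-16 + J)/((2*J)) = (-16 + J)*(1/(2*J)) = (-16 + J)/(2*J))
(I(-16) + 10)**2 = ((1/2)*(-16 - 16)/(-16) + 10)**2 = ((1/2)*(-1/16)*(-32) + 10)**2 = (1 + 10)**2 = 11**2 = 121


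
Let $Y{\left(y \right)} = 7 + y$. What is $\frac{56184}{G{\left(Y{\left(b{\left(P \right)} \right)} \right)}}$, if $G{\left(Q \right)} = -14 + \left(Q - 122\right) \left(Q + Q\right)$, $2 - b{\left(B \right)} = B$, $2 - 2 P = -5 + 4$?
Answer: $- \frac{112368}{3463} \approx -32.448$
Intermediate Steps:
$P = \frac{3}{2}$ ($P = 1 - \frac{-5 + 4}{2} = 1 - - \frac{1}{2} = 1 + \frac{1}{2} = \frac{3}{2} \approx 1.5$)
$b{\left(B \right)} = 2 - B$
$G{\left(Q \right)} = -14 + 2 Q \left(-122 + Q\right)$ ($G{\left(Q \right)} = -14 + \left(-122 + Q\right) 2 Q = -14 + 2 Q \left(-122 + Q\right)$)
$\frac{56184}{G{\left(Y{\left(b{\left(P \right)} \right)} \right)}} = \frac{56184}{-14 - 244 \left(7 + \left(2 - \frac{3}{2}\right)\right) + 2 \left(7 + \left(2 - \frac{3}{2}\right)\right)^{2}} = \frac{56184}{-14 - 244 \left(7 + \frac{1}{2}\right) + 2 \left(7 + \frac{1}{2}\right)^{2}} = \frac{56184}{-14 - 1830 + 2 \left(\frac{15}{2}\right)^{2}} = \frac{56184}{-14 - 1830 + 2 \cdot \frac{225}{4}} = \frac{56184}{-14 - 1830 + \frac{225}{2}} = \frac{56184}{- \frac{3463}{2}} = 56184 \left(- \frac{2}{3463}\right) = - \frac{112368}{3463}$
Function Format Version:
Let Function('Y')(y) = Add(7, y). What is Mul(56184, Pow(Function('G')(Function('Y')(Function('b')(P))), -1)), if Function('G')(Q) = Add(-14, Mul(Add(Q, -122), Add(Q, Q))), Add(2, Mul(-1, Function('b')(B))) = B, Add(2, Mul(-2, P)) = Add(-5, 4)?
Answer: Rational(-112368, 3463) ≈ -32.448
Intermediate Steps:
P = Rational(3, 2) (P = Add(1, Mul(Rational(-1, 2), Add(-5, 4))) = Add(1, Mul(Rational(-1, 2), -1)) = Add(1, Rational(1, 2)) = Rational(3, 2) ≈ 1.5000)
Function('b')(B) = Add(2, Mul(-1, B))
Function('G')(Q) = Add(-14, Mul(2, Q, Add(-122, Q))) (Function('G')(Q) = Add(-14, Mul(Add(-122, Q), Mul(2, Q))) = Add(-14, Mul(2, Q, Add(-122, Q))))
Mul(56184, Pow(Function('G')(Function('Y')(Function('b')(P))), -1)) = Mul(56184, Pow(Add(-14, Mul(-244, Add(7, Add(2, Mul(-1, Rational(3, 2))))), Mul(2, Pow(Add(7, Add(2, Mul(-1, Rational(3, 2)))), 2))), -1)) = Mul(56184, Pow(Add(-14, Mul(-244, Add(7, Add(2, Rational(-3, 2)))), Mul(2, Pow(Add(7, Add(2, Rational(-3, 2))), 2))), -1)) = Mul(56184, Pow(Add(-14, Mul(-244, Add(7, Rational(1, 2))), Mul(2, Pow(Add(7, Rational(1, 2)), 2))), -1)) = Mul(56184, Pow(Add(-14, Mul(-244, Rational(15, 2)), Mul(2, Pow(Rational(15, 2), 2))), -1)) = Mul(56184, Pow(Add(-14, -1830, Mul(2, Rational(225, 4))), -1)) = Mul(56184, Pow(Add(-14, -1830, Rational(225, 2)), -1)) = Mul(56184, Pow(Rational(-3463, 2), -1)) = Mul(56184, Rational(-2, 3463)) = Rational(-112368, 3463)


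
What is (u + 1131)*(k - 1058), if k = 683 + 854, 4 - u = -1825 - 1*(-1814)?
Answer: 548934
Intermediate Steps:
u = 15 (u = 4 - (-1825 - 1*(-1814)) = 4 - (-1825 + 1814) = 4 - 1*(-11) = 4 + 11 = 15)
k = 1537
(u + 1131)*(k - 1058) = (15 + 1131)*(1537 - 1058) = 1146*479 = 548934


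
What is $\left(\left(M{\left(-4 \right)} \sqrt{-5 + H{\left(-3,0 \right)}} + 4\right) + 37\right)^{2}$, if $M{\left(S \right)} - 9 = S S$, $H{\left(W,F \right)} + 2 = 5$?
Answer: $431 + 2050 i \sqrt{2} \approx 431.0 + 2899.1 i$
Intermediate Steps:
$H{\left(W,F \right)} = 3$ ($H{\left(W,F \right)} = -2 + 5 = 3$)
$M{\left(S \right)} = 9 + S^{2}$ ($M{\left(S \right)} = 9 + S S = 9 + S^{2}$)
$\left(\left(M{\left(-4 \right)} \sqrt{-5 + H{\left(-3,0 \right)}} + 4\right) + 37\right)^{2} = \left(\left(\left(9 + \left(-4\right)^{2}\right) \sqrt{-5 + 3} + 4\right) + 37\right)^{2} = \left(\left(\left(9 + 16\right) \sqrt{-2} + 4\right) + 37\right)^{2} = \left(\left(25 i \sqrt{2} + 4\right) + 37\right)^{2} = \left(\left(4 + 25 i \sqrt{2}\right) + 37\right)^{2} = \left(41 + 25 i \sqrt{2}\right)^{2}$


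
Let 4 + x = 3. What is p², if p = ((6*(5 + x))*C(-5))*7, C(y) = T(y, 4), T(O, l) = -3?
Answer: 254016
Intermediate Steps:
x = -1 (x = -4 + 3 = -1)
C(y) = -3
p = -504 (p = ((6*(5 - 1))*(-3))*7 = ((6*4)*(-3))*7 = (24*(-3))*7 = -72*7 = -504)
p² = (-504)² = 254016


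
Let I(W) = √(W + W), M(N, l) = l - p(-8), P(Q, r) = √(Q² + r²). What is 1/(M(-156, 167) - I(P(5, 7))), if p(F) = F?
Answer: 1/(175 - 2^(¾)*37^(¼)) ≈ 0.0058530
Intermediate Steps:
M(N, l) = 8 + l (M(N, l) = l - 1*(-8) = l + 8 = 8 + l)
I(W) = √2*√W (I(W) = √(2*W) = √2*√W)
1/(M(-156, 167) - I(P(5, 7))) = 1/((8 + 167) - √2*√(√(5² + 7²))) = 1/(175 - √2*√(√(25 + 49))) = 1/(175 - √2*√(√74)) = 1/(175 - √2*74^(¼)) = 1/(175 - 2^(¾)*37^(¼))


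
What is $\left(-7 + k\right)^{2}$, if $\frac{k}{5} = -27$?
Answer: $20164$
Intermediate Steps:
$k = -135$ ($k = 5 \left(-27\right) = -135$)
$\left(-7 + k\right)^{2} = \left(-7 - 135\right)^{2} = \left(-142\right)^{2} = 20164$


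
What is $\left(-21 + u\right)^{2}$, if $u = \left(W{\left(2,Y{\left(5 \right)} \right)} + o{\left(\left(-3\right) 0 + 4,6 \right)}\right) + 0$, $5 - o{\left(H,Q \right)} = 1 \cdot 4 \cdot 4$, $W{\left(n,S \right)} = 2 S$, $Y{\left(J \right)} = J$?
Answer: $484$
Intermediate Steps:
$o{\left(H,Q \right)} = -11$ ($o{\left(H,Q \right)} = 5 - 1 \cdot 4 \cdot 4 = 5 - 4 \cdot 4 = 5 - 16 = -11$)
$u = -1$ ($u = \left(2 \cdot 5 - 11\right) + 0 = \left(10 - 11\right) + 0 = -1 + 0 = -1$)
$\left(-21 + u\right)^{2} = \left(-21 - 1\right)^{2} = \left(-22\right)^{2} = 484$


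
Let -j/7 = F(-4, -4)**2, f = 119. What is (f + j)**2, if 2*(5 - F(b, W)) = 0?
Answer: 3136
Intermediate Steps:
F(b, W) = 5 (F(b, W) = 5 - 1/2*0 = 5 + 0 = 5)
j = -175 (j = -7*5**2 = -7*25 = -175)
(f + j)**2 = (119 - 175)**2 = (-56)**2 = 3136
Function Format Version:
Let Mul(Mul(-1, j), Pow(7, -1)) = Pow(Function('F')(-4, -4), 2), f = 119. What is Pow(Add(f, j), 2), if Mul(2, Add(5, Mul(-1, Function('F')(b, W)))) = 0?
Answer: 3136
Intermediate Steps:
Function('F')(b, W) = 5 (Function('F')(b, W) = Add(5, Mul(Rational(-1, 2), 0)) = Add(5, 0) = 5)
j = -175 (j = Mul(-7, Pow(5, 2)) = Mul(-7, 25) = -175)
Pow(Add(f, j), 2) = Pow(Add(119, -175), 2) = Pow(-56, 2) = 3136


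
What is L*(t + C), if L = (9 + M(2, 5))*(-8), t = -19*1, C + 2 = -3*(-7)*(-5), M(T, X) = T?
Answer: 11088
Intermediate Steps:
C = -107 (C = -2 - 3*(-7)*(-5) = -2 + 21*(-5) = -2 - 105 = -107)
t = -19
L = -88 (L = (9 + 2)*(-8) = 11*(-8) = -88)
L*(t + C) = -88*(-19 - 107) = -88*(-126) = 11088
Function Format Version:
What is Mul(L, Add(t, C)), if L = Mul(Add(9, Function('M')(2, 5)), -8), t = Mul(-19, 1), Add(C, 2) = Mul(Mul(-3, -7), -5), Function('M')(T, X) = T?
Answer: 11088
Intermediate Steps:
C = -107 (C = Add(-2, Mul(Mul(-3, -7), -5)) = Add(-2, Mul(21, -5)) = Add(-2, -105) = -107)
t = -19
L = -88 (L = Mul(Add(9, 2), -8) = Mul(11, -8) = -88)
Mul(L, Add(t, C)) = Mul(-88, Add(-19, -107)) = Mul(-88, -126) = 11088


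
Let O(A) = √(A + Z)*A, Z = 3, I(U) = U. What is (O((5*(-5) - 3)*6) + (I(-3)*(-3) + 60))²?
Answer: -4652199 - 23184*I*√165 ≈ -4.6522e+6 - 2.978e+5*I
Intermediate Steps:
O(A) = A*√(3 + A) (O(A) = √(A + 3)*A = √(3 + A)*A = A*√(3 + A))
(O((5*(-5) - 3)*6) + (I(-3)*(-3) + 60))² = (((5*(-5) - 3)*6)*√(3 + (5*(-5) - 3)*6) + (-3*(-3) + 60))² = (((-25 - 3)*6)*√(3 + (-25 - 3)*6) + (9 + 60))² = ((-28*6)*√(3 - 28*6) + 69)² = (-168*√(3 - 168) + 69)² = (-168*I*√165 + 69)² = (69 - 168*I*√165)²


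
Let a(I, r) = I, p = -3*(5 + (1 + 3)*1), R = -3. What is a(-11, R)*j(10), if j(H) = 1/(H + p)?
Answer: 11/17 ≈ 0.64706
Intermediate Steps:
p = -27 (p = -3*(5 + 4*1) = -3*(5 + 4) = -3*9 = -27)
j(H) = 1/(-27 + H) (j(H) = 1/(H - 27) = 1/(-27 + H))
a(-11, R)*j(10) = -11/(-27 + 10) = -11/(-17) = -11*(-1/17) = 11/17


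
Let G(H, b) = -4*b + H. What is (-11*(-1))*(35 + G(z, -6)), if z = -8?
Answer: 561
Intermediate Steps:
G(H, b) = H - 4*b
(-11*(-1))*(35 + G(z, -6)) = (-11*(-1))*(35 + (-8 - 4*(-6))) = 11*(35 + (-8 + 24)) = 11*(35 + 16) = 11*51 = 561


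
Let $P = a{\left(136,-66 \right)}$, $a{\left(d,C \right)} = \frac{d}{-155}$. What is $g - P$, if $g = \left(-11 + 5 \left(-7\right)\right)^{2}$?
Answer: $\frac{328116}{155} \approx 2116.9$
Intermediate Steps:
$a{\left(d,C \right)} = - \frac{d}{155}$ ($a{\left(d,C \right)} = d \left(- \frac{1}{155}\right) = - \frac{d}{155}$)
$g = 2116$ ($g = \left(-11 - 35\right)^{2} = \left(-46\right)^{2} = 2116$)
$P = - \frac{136}{155}$ ($P = \left(- \frac{1}{155}\right) 136 = - \frac{136}{155} \approx -0.87742$)
$g - P = 2116 - - \frac{136}{155} = 2116 + \frac{136}{155} = \frac{328116}{155}$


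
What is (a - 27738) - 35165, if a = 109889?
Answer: 46986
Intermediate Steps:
(a - 27738) - 35165 = (109889 - 27738) - 35165 = 82151 - 35165 = 46986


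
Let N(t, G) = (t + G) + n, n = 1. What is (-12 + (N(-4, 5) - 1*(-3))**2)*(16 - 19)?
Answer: -39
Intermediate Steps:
N(t, G) = 1 + G + t (N(t, G) = (t + G) + 1 = (G + t) + 1 = 1 + G + t)
(-12 + (N(-4, 5) - 1*(-3))**2)*(16 - 19) = (-12 + ((1 + 5 - 4) - 1*(-3))**2)*(16 - 19) = (-12 + (2 + 3)**2)*(-3) = (-12 + 5**2)*(-3) = (-12 + 25)*(-3) = 13*(-3) = -39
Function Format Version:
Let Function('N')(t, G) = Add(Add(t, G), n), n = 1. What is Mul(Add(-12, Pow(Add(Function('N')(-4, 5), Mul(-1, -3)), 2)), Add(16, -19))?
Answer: -39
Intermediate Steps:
Function('N')(t, G) = Add(1, G, t) (Function('N')(t, G) = Add(Add(t, G), 1) = Add(Add(G, t), 1) = Add(1, G, t))
Mul(Add(-12, Pow(Add(Function('N')(-4, 5), Mul(-1, -3)), 2)), Add(16, -19)) = Mul(Add(-12, Pow(Add(Add(1, 5, -4), Mul(-1, -3)), 2)), Add(16, -19)) = Mul(Add(-12, Pow(Add(2, 3), 2)), -3) = Mul(Add(-12, Pow(5, 2)), -3) = Mul(Add(-12, 25), -3) = Mul(13, -3) = -39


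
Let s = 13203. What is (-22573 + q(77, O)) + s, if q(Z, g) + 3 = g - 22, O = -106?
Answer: -9501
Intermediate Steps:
q(Z, g) = -25 + g (q(Z, g) = -3 + (g - 22) = -3 + (-22 + g) = -25 + g)
(-22573 + q(77, O)) + s = (-22573 + (-25 - 106)) + 13203 = (-22573 - 131) + 13203 = -22704 + 13203 = -9501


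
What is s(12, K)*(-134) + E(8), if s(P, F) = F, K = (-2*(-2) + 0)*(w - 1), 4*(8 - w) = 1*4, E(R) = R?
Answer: -3208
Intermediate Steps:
w = 7 (w = 8 - 4/4 = 8 - ¼*4 = 8 - 1 = 7)
K = 24 (K = (-2*(-2) + 0)*(7 - 1) = (4 + 0)*6 = 4*6 = 24)
s(12, K)*(-134) + E(8) = 24*(-134) + 8 = -3216 + 8 = -3208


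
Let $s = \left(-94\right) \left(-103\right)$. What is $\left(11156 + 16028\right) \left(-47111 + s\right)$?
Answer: $-1017469936$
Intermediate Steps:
$s = 9682$
$\left(11156 + 16028\right) \left(-47111 + s\right) = \left(11156 + 16028\right) \left(-47111 + 9682\right) = 27184 \left(-37429\right) = -1017469936$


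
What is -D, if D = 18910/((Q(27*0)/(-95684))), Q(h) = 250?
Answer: 180938444/25 ≈ 7.2375e+6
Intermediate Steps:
D = -180938444/25 (D = 18910/((250/(-95684))) = 18910/((250*(-1/95684))) = 18910/(-125/47842) = 18910*(-47842/125) = -180938444/25 ≈ -7.2375e+6)
-D = -1*(-180938444/25) = 180938444/25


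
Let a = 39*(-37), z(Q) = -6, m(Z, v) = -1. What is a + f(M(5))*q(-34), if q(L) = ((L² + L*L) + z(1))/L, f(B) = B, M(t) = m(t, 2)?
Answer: -23378/17 ≈ -1375.2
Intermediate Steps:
M(t) = -1
q(L) = (-6 + 2*L²)/L (q(L) = ((L² + L*L) - 6)/L = ((L² + L²) - 6)/L = (2*L² - 6)/L = (-6 + 2*L²)/L)
a = -1443
a + f(M(5))*q(-34) = -1443 - (-6/(-34) + 2*(-34)) = -1443 - (-6*(-1/34) - 68) = -1443 - (3/17 - 68) = -1443 - 1*(-1153/17) = -1443 + 1153/17 = -23378/17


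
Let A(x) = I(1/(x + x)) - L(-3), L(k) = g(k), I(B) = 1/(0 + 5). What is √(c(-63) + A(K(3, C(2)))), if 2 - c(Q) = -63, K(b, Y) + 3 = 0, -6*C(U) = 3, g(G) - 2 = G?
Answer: √1655/5 ≈ 8.1363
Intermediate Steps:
g(G) = 2 + G
C(U) = -½ (C(U) = -⅙*3 = -½)
I(B) = ⅕ (I(B) = 1/5 = ⅕)
L(k) = 2 + k
K(b, Y) = -3 (K(b, Y) = -3 + 0 = -3)
c(Q) = 65 (c(Q) = 2 - 1*(-63) = 2 + 63 = 65)
A(x) = 6/5 (A(x) = ⅕ - (2 - 3) = ⅕ - 1*(-1) = ⅕ + 1 = 6/5)
√(c(-63) + A(K(3, C(2)))) = √(65 + 6/5) = √(331/5) = √1655/5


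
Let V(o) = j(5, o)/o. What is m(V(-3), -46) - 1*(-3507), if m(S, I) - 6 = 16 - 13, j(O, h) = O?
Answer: 3516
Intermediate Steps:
V(o) = 5/o
m(S, I) = 9 (m(S, I) = 6 + (16 - 13) = 6 + 3 = 9)
m(V(-3), -46) - 1*(-3507) = 9 - 1*(-3507) = 9 + 3507 = 3516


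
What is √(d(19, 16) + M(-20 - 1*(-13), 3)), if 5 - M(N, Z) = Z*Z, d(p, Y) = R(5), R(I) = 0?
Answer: 2*I ≈ 2.0*I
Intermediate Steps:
d(p, Y) = 0
M(N, Z) = 5 - Z² (M(N, Z) = 5 - Z*Z = 5 - Z²)
√(d(19, 16) + M(-20 - 1*(-13), 3)) = √(0 + (5 - 1*3²)) = √(0 + (5 - 1*9)) = √(0 + (5 - 9)) = √(0 - 4) = √(-4) = 2*I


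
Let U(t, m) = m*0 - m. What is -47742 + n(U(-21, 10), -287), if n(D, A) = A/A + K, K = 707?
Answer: -47034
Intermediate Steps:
U(t, m) = -m (U(t, m) = 0 - m = -m)
n(D, A) = 708 (n(D, A) = A/A + 707 = 1 + 707 = 708)
-47742 + n(U(-21, 10), -287) = -47742 + 708 = -47034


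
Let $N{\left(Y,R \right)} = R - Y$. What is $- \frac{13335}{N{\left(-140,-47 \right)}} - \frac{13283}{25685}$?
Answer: $- \frac{114581598}{796235} \approx -143.9$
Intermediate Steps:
$- \frac{13335}{N{\left(-140,-47 \right)}} - \frac{13283}{25685} = - \frac{13335}{-47 - -140} - \frac{13283}{25685} = - \frac{13335}{-47 + 140} - \frac{13283}{25685} = - \frac{13335}{93} - \frac{13283}{25685} = \left(-13335\right) \frac{1}{93} - \frac{13283}{25685} = - \frac{4445}{31} - \frac{13283}{25685} = - \frac{114581598}{796235}$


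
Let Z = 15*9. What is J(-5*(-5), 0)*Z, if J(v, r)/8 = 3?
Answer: 3240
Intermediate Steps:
J(v, r) = 24 (J(v, r) = 8*3 = 24)
Z = 135
J(-5*(-5), 0)*Z = 24*135 = 3240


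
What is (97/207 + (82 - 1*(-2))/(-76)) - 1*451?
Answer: -1776287/3933 ≈ -451.64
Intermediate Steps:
(97/207 + (82 - 1*(-2))/(-76)) - 1*451 = (97*(1/207) + (82 + 2)*(-1/76)) - 451 = (97/207 + 84*(-1/76)) - 451 = (97/207 - 21/19) - 451 = -2504/3933 - 451 = -1776287/3933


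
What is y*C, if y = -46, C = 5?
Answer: -230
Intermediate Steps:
y*C = -46*5 = -230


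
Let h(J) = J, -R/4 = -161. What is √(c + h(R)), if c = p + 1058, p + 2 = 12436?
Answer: 2*√3534 ≈ 118.89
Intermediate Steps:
p = 12434 (p = -2 + 12436 = 12434)
R = 644 (R = -4*(-161) = 644)
c = 13492 (c = 12434 + 1058 = 13492)
√(c + h(R)) = √(13492 + 644) = √14136 = 2*√3534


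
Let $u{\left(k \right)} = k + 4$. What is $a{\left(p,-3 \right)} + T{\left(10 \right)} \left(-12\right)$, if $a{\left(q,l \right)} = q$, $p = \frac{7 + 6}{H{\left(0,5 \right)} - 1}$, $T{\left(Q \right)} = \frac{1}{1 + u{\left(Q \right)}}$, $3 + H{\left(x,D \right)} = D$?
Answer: $\frac{61}{5} \approx 12.2$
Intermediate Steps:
$H{\left(x,D \right)} = -3 + D$
$u{\left(k \right)} = 4 + k$
$T{\left(Q \right)} = \frac{1}{5 + Q}$ ($T{\left(Q \right)} = \frac{1}{1 + \left(4 + Q\right)} = \frac{1}{5 + Q}$)
$p = 13$ ($p = \frac{7 + 6}{\left(-3 + 5\right) - 1} = \frac{13}{2 - 1} = \frac{13}{1} = 13 \cdot 1 = 13$)
$a{\left(p,-3 \right)} + T{\left(10 \right)} \left(-12\right) = 13 + \frac{1}{5 + 10} \left(-12\right) = 13 + \frac{1}{15} \left(-12\right) = 13 - \frac{4}{5} = \frac{61}{5}$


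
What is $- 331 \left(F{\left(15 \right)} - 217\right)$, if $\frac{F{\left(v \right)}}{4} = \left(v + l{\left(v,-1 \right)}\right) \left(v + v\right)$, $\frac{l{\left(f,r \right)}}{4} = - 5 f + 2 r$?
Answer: $11709787$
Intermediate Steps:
$l{\left(f,r \right)} = - 20 f + 8 r$ ($l{\left(f,r \right)} = 4 \left(- 5 f + 2 r\right) = - 20 f + 8 r$)
$F{\left(v \right)} = 8 v \left(-8 - 19 v\right)$ ($F{\left(v \right)} = 4 \left(v - \left(8 + 20 v\right)\right) \left(v + v\right) = 4 \left(v - \left(8 + 20 v\right)\right) 2 v = 4 \left(-8 - 19 v\right) 2 v = 4 \cdot 2 v \left(-8 - 19 v\right) = 8 v \left(-8 - 19 v\right)$)
$- 331 \left(F{\left(15 \right)} - 217\right) = - 331 \left(\left(-8\right) 15 \left(8 + 19 \cdot 15\right) - 217\right) = - 331 \left(\left(-8\right) 15 \left(8 + 285\right) - 217\right) = - 331 \left(\left(-8\right) 15 \cdot 293 - 217\right) = - 331 \left(-35160 - 217\right) = \left(-331\right) \left(-35377\right) = 11709787$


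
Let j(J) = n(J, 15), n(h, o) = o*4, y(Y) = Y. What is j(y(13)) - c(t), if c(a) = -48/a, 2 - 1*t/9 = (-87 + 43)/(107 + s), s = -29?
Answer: 1552/25 ≈ 62.080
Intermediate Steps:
n(h, o) = 4*o
j(J) = 60 (j(J) = 4*15 = 60)
t = 300/13 (t = 18 - 9*(-87 + 43)/(107 - 29) = 18 - (-396)/78 = 18 - 9*(-22/39) = 18 + 66/13 = 300/13 ≈ 23.077)
j(y(13)) - c(t) = 60 - (-48)/300/13 = 60 - (-48)*13/300 = 60 - 1*(-52/25) = 60 + 52/25 = 1552/25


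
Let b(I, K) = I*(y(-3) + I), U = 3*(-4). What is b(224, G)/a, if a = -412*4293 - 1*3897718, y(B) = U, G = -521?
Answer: -23744/2833217 ≈ -0.0083806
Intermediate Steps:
U = -12
y(B) = -12
a = -5666434 (a = -1768716 - 3897718 = -5666434)
b(I, K) = I*(-12 + I)
b(224, G)/a = (224*(-12 + 224))/(-5666434) = (224*212)*(-1/5666434) = 47488*(-1/5666434) = -23744/2833217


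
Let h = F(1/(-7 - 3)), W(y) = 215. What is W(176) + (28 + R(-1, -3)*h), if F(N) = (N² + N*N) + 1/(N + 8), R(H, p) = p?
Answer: 958113/3950 ≈ 242.56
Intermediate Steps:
F(N) = 1/(8 + N) + 2*N² (F(N) = (N² + N²) + 1/(8 + N) = 2*N² + 1/(8 + N) = 1/(8 + N) + 2*N²)
h = 579/3950 (h = (1 + 2*(1/(-7 - 3))³ + 16*(1/(-7 - 3))²)/(8 + 1/(-7 - 3)) = (1 + 2*(1/(-10))³ + 16*(1/(-10))²)/(8 + 1/(-10)) = (1 + 2*(-⅒)³ + 16*(-⅒)²)/(8 - ⅒) = (1 + 2*(-1/1000) + 16*(1/100))/(79/10) = 10*(1 - 1/500 + 4/25)/79 = (10/79)*(579/500) = 579/3950 ≈ 0.14658)
W(176) + (28 + R(-1, -3)*h) = 215 + (28 - 3*579/3950) = 215 + (28 - 1737/3950) = 215 + 108863/3950 = 958113/3950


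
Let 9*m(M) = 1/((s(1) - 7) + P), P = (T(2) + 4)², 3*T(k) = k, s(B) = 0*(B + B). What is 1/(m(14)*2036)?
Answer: 133/2036 ≈ 0.065324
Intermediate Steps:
s(B) = 0 (s(B) = 0*(2*B) = 0)
T(k) = k/3
P = 196/9 (P = ((⅓)*2 + 4)² = (⅔ + 4)² = (14/3)² = 196/9 ≈ 21.778)
m(M) = 1/133 (m(M) = 1/(9*((0 - 7) + 196/9)) = 1/(9*(-7 + 196/9)) = 1/(9*(133/9)) = (⅑)*(9/133) = 1/133)
1/(m(14)*2036) = 1/((1/133)*2036) = 1/(2036/133) = 133/2036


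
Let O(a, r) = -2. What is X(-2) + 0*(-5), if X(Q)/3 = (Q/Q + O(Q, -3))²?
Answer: 3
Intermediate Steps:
X(Q) = 3 (X(Q) = 3*(Q/Q - 2)² = 3*(1 - 2)² = 3*(-1)² = 3*1 = 3)
X(-2) + 0*(-5) = 3 + 0*(-5) = 3 + 0 = 3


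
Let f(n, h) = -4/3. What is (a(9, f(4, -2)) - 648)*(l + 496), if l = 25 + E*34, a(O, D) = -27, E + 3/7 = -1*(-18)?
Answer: -5284575/7 ≈ -7.5494e+5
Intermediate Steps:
E = 123/7 (E = -3/7 - 1*(-18) = -3/7 + 18 = 123/7 ≈ 17.571)
f(n, h) = -4/3 (f(n, h) = -4*⅓ = -4/3)
l = 4357/7 (l = 25 + (123/7)*34 = 25 + 4182/7 = 4357/7 ≈ 622.43)
(a(9, f(4, -2)) - 648)*(l + 496) = (-27 - 648)*(4357/7 + 496) = -675*7829/7 = -5284575/7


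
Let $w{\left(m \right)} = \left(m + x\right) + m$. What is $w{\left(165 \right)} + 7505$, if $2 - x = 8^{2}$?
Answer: $7773$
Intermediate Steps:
$x = -62$ ($x = 2 - 8^{2} = 2 - 64 = -62$)
$w{\left(m \right)} = -62 + 2 m$ ($w{\left(m \right)} = \left(m - 62\right) + m = \left(-62 + m\right) + m = -62 + 2 m$)
$w{\left(165 \right)} + 7505 = \left(-62 + 2 \cdot 165\right) + 7505 = \left(-62 + 330\right) + 7505 = 268 + 7505 = 7773$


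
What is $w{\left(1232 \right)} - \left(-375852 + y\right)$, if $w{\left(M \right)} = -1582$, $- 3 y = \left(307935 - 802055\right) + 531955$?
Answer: $\frac{1160645}{3} \approx 3.8688 \cdot 10^{5}$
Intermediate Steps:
$y = - \frac{37835}{3}$ ($y = - \frac{\left(307935 - 802055\right) + 531955}{3} = - \frac{-494120 + 531955}{3} = \left(- \frac{1}{3}\right) 37835 = - \frac{37835}{3} \approx -12612.0$)
$w{\left(1232 \right)} - \left(-375852 + y\right) = -1582 - \left(-375852 - \frac{37835}{3}\right) = -1582 - - \frac{1165391}{3} = -1582 + \frac{1165391}{3} = \frac{1160645}{3}$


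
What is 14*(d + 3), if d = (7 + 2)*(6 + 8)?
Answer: 1806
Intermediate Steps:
d = 126 (d = 9*14 = 126)
14*(d + 3) = 14*(126 + 3) = 14*129 = 1806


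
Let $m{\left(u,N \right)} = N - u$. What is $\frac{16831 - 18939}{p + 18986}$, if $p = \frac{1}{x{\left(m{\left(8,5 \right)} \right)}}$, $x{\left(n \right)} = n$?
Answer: $- \frac{6324}{56957} \approx -0.11103$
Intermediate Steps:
$p = - \frac{1}{3}$ ($p = \frac{1}{5 - 8} = \frac{1}{-3} = - \frac{1}{3} \approx -0.33333$)
$\frac{16831 - 18939}{p + 18986} = \frac{16831 - 18939}{- \frac{1}{3} + 18986} = - \frac{2108}{\frac{56957}{3}} = \left(-2108\right) \frac{3}{56957} = - \frac{6324}{56957}$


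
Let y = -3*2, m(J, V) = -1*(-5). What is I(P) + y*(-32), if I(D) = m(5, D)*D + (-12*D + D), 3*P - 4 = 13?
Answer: 158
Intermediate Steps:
P = 17/3 (P = 4/3 + (1/3)*13 = 4/3 + 13/3 = 17/3 ≈ 5.6667)
m(J, V) = 5
I(D) = -6*D (I(D) = 5*D + (-12*D + D) = 5*D - 11*D = -6*D)
y = -6
I(P) + y*(-32) = -6*17/3 - 6*(-32) = -34 + 192 = 158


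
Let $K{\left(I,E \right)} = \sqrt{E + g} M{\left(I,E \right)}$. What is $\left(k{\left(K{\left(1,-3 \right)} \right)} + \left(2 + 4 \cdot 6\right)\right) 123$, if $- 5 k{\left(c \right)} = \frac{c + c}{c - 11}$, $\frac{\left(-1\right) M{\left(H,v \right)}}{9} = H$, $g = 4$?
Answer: $\frac{158793}{50} \approx 3175.9$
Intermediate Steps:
$M{\left(H,v \right)} = - 9 H$
$K{\left(I,E \right)} = - 9 I \sqrt{4 + E}$ ($K{\left(I,E \right)} = \sqrt{E + 4} \left(- 9 I\right) = \sqrt{4 + E} \left(- 9 I\right) = - 9 I \sqrt{4 + E}$)
$k{\left(c \right)} = - \frac{2 c}{5 \left(-11 + c\right)}$ ($k{\left(c \right)} = - \frac{\left(c + c\right) \frac{1}{c - 11}}{5} = - \frac{2 c \frac{1}{-11 + c}}{5} = - \frac{2 c}{5 \left(-11 + c\right)}$)
$\left(k{\left(K{\left(1,-3 \right)} \right)} + \left(2 + 4 \cdot 6\right)\right) 123 = \left(- \frac{2 \left(\left(-9\right) 1 \sqrt{4 - 3}\right)}{-55 + 5 \left(\left(-9\right) 1 \sqrt{4 - 3}\right)} + \left(2 + 4 \cdot 6\right)\right) 123 = \left(- \frac{2 \left(\left(-9\right) 1 \sqrt{1}\right)}{-55 + 5 \left(\left(-9\right) 1 \sqrt{1}\right)} + \left(2 + 24\right)\right) 123 = \left(- \frac{2 \left(\left(-9\right) 1 \cdot 1\right)}{-55 + 5 \left(\left(-9\right) 1 \cdot 1\right)} + 26\right) 123 = \left(\left(-2\right) \left(-9\right) \frac{1}{-55 + 5 \left(-9\right)} + 26\right) 123 = \left(\left(-2\right) \left(-9\right) \frac{1}{-55 - 45} + 26\right) 123 = \left(\left(-2\right) \left(-9\right) \frac{1}{-100} + 26\right) 123 = \left(\left(-2\right) \left(-9\right) \left(- \frac{1}{100}\right) + 26\right) 123 = \left(- \frac{9}{50} + 26\right) 123 = \frac{1291}{50} \cdot 123 = \frac{158793}{50}$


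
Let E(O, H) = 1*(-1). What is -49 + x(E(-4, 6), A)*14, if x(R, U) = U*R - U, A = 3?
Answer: -133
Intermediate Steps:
E(O, H) = -1
x(R, U) = -U + R*U (x(R, U) = R*U - U = -U + R*U)
-49 + x(E(-4, 6), A)*14 = -49 + (3*(-1 - 1))*14 = -49 + (3*(-2))*14 = -49 - 6*14 = -49 - 84 = -133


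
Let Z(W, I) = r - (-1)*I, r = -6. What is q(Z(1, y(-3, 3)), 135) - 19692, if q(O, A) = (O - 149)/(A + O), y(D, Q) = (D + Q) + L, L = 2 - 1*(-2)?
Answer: -2619187/133 ≈ -19693.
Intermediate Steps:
L = 4 (L = 2 + 2 = 4)
y(D, Q) = 4 + D + Q (y(D, Q) = (D + Q) + 4 = 4 + D + Q)
Z(W, I) = -6 + I (Z(W, I) = -6 - (-1)*I = -6 + I)
q(O, A) = (-149 + O)/(A + O)
q(Z(1, y(-3, 3)), 135) - 19692 = (-149 + (-6 + (4 - 3 + 3)))/(135 + (-6 + (4 - 3 + 3))) - 19692 = (-149 + (-6 + 4))/(135 + (-6 + 4)) - 19692 = (-149 - 2)/(135 - 2) - 19692 = -151/133 - 19692 = -2619187/133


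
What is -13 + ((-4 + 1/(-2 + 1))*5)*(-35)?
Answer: 862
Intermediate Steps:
-13 + ((-4 + 1/(-2 + 1))*5)*(-35) = -13 + ((-4 + 1/(-1))*5)*(-35) = -13 + ((-4 - 1)*5)*(-35) = -13 - 5*5*(-35) = -13 - 25*(-35) = -13 + 875 = 862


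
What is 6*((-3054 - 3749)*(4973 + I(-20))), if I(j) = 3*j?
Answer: -200538834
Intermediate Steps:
6*((-3054 - 3749)*(4973 + I(-20))) = 6*((-3054 - 3749)*(4973 + 3*(-20))) = 6*(-6803*(4973 - 60)) = 6*(-6803*4913) = 6*(-33423139) = -200538834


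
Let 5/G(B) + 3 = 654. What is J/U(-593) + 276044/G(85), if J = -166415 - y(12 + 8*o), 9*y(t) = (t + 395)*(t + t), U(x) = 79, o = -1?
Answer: 42587499083/1185 ≈ 3.5939e+7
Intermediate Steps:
G(B) = 5/651 (G(B) = 5/(-3 + 654) = 5/651)
y(t) = 2*t*(395 + t)/9 (y(t) = ((t + 395)*(t + t))/9 = ((395 + t)*(2*t))/9 = (2*t*(395 + t))/9 = 2*t*(395 + t)/9)
J = -500309/3 (J = -166415 - 2*(12 + 8*(-1))*(395 + (12 + 8*(-1)))/9 = -166415 - 2*(12 - 8)*(395 + (12 - 8))/9 = -166415 - 2*4*(395 + 4)/9 = -166415 - 2*4*399/9 = -166415 - 1*1064/3 = -166415 - 1064/3 = -500309/3 ≈ -1.6677e+5)
J/U(-593) + 276044/G(85) = -500309/3/79 + 276044/(5/651) = -500309/3*1/79 + 276044*(651/5) = -500309/237 + 179704644/5 = 42587499083/1185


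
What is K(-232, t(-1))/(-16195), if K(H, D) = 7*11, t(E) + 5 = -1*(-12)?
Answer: -77/16195 ≈ -0.0047546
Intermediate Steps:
t(E) = 7 (t(E) = -5 - 1*(-12) = -5 + 12 = 7)
K(H, D) = 77
K(-232, t(-1))/(-16195) = 77/(-16195) = 77*(-1/16195) = -77/16195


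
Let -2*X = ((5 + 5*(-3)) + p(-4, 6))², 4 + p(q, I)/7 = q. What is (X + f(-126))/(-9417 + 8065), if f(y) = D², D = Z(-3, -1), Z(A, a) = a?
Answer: 2177/1352 ≈ 1.6102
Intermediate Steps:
D = -1
p(q, I) = -28 + 7*q
X = -2178 (X = -((5 + 5*(-3)) + (-28 + 7*(-4)))²/2 = -((5 - 15) + (-28 - 28))²/2 = -(-10 - 56)²/2 = -½*(-66)² = -½*4356 = -2178)
f(y) = 1 (f(y) = (-1)² = 1)
(X + f(-126))/(-9417 + 8065) = (-2178 + 1)/(-9417 + 8065) = -2177/(-1352) = -2177*(-1/1352) = 2177/1352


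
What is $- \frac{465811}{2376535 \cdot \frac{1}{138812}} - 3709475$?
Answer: $- \frac{8880357325657}{2376535} \approx -3.7367 \cdot 10^{6}$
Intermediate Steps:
$- \frac{465811}{2376535 \cdot \frac{1}{138812}} - 3709475 = - \frac{465811}{\frac{2376535}{138812}} - 3709475 = \left(-465811\right) \frac{138812}{2376535} - 3709475 = - \frac{64660156532}{2376535} - 3709475 = - \frac{8880357325657}{2376535}$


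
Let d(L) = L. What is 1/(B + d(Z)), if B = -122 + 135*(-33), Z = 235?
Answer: -1/4342 ≈ -0.00023031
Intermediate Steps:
B = -4577 (B = -122 - 4455 = -4577)
1/(B + d(Z)) = 1/(-4577 + 235) = 1/(-4342) = -1/4342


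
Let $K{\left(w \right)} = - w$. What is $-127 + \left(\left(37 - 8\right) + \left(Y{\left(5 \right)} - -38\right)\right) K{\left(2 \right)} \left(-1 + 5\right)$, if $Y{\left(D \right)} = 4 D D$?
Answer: $-1463$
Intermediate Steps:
$Y{\left(D \right)} = 4 D^{2}$
$-127 + \left(\left(37 - 8\right) + \left(Y{\left(5 \right)} - -38\right)\right) K{\left(2 \right)} \left(-1 + 5\right) = -127 + \left(\left(37 - 8\right) - \left(-38 - 4 \cdot 5^{2}\right)\right) \left(-1\right) 2 \left(-1 + 5\right) = -127 + \left(29 + \left(4 \cdot 25 + 38\right)\right) \left(\left(-2\right) 4\right) = -127 + \left(29 + \left(100 + 38\right)\right) \left(-8\right) = -127 + \left(29 + 138\right) \left(-8\right) = -127 + 167 \left(-8\right) = -127 - 1336 = -1463$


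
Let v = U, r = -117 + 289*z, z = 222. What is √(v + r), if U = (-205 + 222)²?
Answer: √64330 ≈ 253.63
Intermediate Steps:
r = 64041 (r = -117 + 289*222 = -117 + 64158 = 64041)
U = 289 (U = 17² = 289)
v = 289
√(v + r) = √(289 + 64041) = √64330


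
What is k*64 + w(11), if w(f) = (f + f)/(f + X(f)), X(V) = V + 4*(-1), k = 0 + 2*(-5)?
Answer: -5749/9 ≈ -638.78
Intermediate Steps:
k = -10 (k = 0 - 10 = -10)
X(V) = -4 + V (X(V) = V - 4 = -4 + V)
w(f) = 2*f/(-4 + 2*f) (w(f) = (f + f)/(f + (-4 + f)) = (2*f)/(-4 + 2*f) = 2*f/(-4 + 2*f))
k*64 + w(11) = -10*64 + 11/(-2 + 11) = -640 + 11/9 = -5749/9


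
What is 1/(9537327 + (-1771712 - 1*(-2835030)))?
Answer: 1/10600645 ≈ 9.4334e-8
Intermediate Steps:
1/(9537327 + (-1771712 - 1*(-2835030))) = 1/(9537327 + (-1771712 + 2835030)) = 1/(9537327 + 1063318) = 1/10600645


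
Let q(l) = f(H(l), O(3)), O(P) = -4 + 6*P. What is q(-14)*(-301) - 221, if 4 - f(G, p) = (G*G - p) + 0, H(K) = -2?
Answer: -4435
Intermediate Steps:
f(G, p) = 4 + p - G² (f(G, p) = 4 - ((G*G - p) + 0) = 4 - ((G² - p) + 0) = 4 - (G² - p) = 4 + (p - G²) = 4 + p - G²)
q(l) = 14 (q(l) = 4 + (-4 + 6*3) - 1*(-2)² = 4 + (-4 + 18) - 1*4 = 4 + 14 - 4 = 14)
q(-14)*(-301) - 221 = 14*(-301) - 221 = -4214 - 221 = -4435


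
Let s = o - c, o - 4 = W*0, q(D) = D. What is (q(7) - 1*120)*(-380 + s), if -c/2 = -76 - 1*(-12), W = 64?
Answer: 56952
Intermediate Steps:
c = 128 (c = -2*(-76 - 1*(-12)) = -2*(-76 + 12) = -2*(-64) = 128)
o = 4 (o = 4 + 64*0 = 4 + 0 = 4)
s = -124 (s = 4 - 1*128 = 4 - 128 = -124)
(q(7) - 1*120)*(-380 + s) = (7 - 1*120)*(-380 - 124) = (7 - 120)*(-504) = -113*(-504) = 56952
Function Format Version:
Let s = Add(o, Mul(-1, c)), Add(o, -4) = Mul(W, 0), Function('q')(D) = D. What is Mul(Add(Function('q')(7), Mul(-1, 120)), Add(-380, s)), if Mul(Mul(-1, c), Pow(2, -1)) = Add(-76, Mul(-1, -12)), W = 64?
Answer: 56952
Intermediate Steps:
c = 128 (c = Mul(-2, Add(-76, Mul(-1, -12))) = Mul(-2, Add(-76, 12)) = Mul(-2, -64) = 128)
o = 4 (o = Add(4, Mul(64, 0)) = Add(4, 0) = 4)
s = -124 (s = Add(4, Mul(-1, 128)) = Add(4, -128) = -124)
Mul(Add(Function('q')(7), Mul(-1, 120)), Add(-380, s)) = Mul(Add(7, Mul(-1, 120)), Add(-380, -124)) = Mul(Add(7, -120), -504) = Mul(-113, -504) = 56952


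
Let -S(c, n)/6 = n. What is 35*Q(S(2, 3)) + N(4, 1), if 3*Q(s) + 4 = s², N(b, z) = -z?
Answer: 11197/3 ≈ 3732.3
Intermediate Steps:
S(c, n) = -6*n
Q(s) = -4/3 + s²/3
35*Q(S(2, 3)) + N(4, 1) = 35*(-4/3 + (-6*3)²/3) - 1*1 = 35*(-4/3 + (⅓)*(-18)²) - 1 = 35*(-4/3 + (⅓)*324) - 1 = 35*(-4/3 + 108) - 1 = 35*(320/3) - 1 = 11200/3 - 1 = 11197/3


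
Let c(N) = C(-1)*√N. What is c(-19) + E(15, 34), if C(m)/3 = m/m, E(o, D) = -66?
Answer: -66 + 3*I*√19 ≈ -66.0 + 13.077*I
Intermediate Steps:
C(m) = 3 (C(m) = 3*(m/m) = 3*1 = 3)
c(N) = 3*√N
c(-19) + E(15, 34) = 3*√(-19) - 66 = 3*(I*√19) - 66 = 3*I*√19 - 66 = -66 + 3*I*√19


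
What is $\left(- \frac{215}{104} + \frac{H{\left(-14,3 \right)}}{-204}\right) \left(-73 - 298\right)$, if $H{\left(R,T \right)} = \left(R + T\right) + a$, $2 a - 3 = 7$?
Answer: $\frac{1336713}{1768} \approx 756.06$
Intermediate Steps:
$a = 5$ ($a = \frac{3}{2} + \frac{1}{2} \cdot 7 = \frac{3}{2} + \frac{7}{2} = 5$)
$H{\left(R,T \right)} = 5 + R + T$ ($H{\left(R,T \right)} = \left(R + T\right) + 5 = 5 + R + T$)
$\left(- \frac{215}{104} + \frac{H{\left(-14,3 \right)}}{-204}\right) \left(-73 - 298\right) = \left(- \frac{215}{104} + \frac{5 - 14 + 3}{-204}\right) \left(-73 - 298\right) = \left(\left(-215\right) \frac{1}{104} - - \frac{1}{34}\right) \left(-371\right) = \left(- \frac{215}{104} + \frac{1}{34}\right) \left(-371\right) = \left(- \frac{3603}{1768}\right) \left(-371\right) = \frac{1336713}{1768}$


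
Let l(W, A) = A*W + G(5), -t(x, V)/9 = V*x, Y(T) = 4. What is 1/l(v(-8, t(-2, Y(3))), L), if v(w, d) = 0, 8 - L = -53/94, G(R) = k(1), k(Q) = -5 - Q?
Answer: -⅙ ≈ -0.16667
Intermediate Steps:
G(R) = -6 (G(R) = -5 - 1*1 = -5 - 1 = -6)
L = 805/94 (L = 8 - (-53)/94 = 8 - 1*(-53/94) = 8 + 53/94 = 805/94 ≈ 8.5638)
t(x, V) = -9*V*x
l(W, A) = -6 + A*W (l(W, A) = A*W - 6 = -6 + A*W)
1/l(v(-8, t(-2, Y(3))), L) = 1/(-6 + (805/94)*0) = 1/(-6 + 0) = 1/(-6) = -⅙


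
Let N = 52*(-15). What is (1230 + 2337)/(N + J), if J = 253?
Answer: -3567/527 ≈ -6.7685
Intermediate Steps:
N = -780
(1230 + 2337)/(N + J) = (1230 + 2337)/(-780 + 253) = 3567/(-527) = 3567*(-1/527) = -3567/527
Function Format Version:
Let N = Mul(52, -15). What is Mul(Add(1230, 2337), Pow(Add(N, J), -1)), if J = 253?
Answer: Rational(-3567, 527) ≈ -6.7685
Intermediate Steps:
N = -780
Mul(Add(1230, 2337), Pow(Add(N, J), -1)) = Mul(Add(1230, 2337), Pow(Add(-780, 253), -1)) = Mul(3567, Pow(-527, -1)) = Mul(3567, Rational(-1, 527)) = Rational(-3567, 527)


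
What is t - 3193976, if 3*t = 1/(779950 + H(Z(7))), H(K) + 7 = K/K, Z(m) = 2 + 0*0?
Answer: -7473367252031/2339832 ≈ -3.1940e+6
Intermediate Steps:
Z(m) = 2 (Z(m) = 2 + 0 = 2)
H(K) = -6 (H(K) = -7 + K/K = -7 + 1 = -6)
t = 1/2339832 (t = 1/(3*(779950 - 6)) = (⅓)/779944 = (⅓)*(1/779944) = 1/2339832 ≈ 4.2738e-7)
t - 3193976 = 1/2339832 - 3193976 = -7473367252031/2339832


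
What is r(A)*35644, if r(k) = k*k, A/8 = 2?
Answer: 9124864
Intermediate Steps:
A = 16 (A = 8*2 = 16)
r(k) = k²
r(A)*35644 = 16²*35644 = 256*35644 = 9124864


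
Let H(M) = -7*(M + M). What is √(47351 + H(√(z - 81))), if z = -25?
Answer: √(47351 - 14*I*√106) ≈ 217.6 - 0.3312*I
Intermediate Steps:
H(M) = -14*M
√(47351 + H(√(z - 81))) = √(47351 - 14*√(-25 - 81)) = √(47351 - 14*I*√106)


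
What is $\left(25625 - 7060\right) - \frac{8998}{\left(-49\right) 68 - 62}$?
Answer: $\frac{31509304}{1697} \approx 18568.0$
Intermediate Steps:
$\left(25625 - 7060\right) - \frac{8998}{\left(-49\right) 68 - 62} = 18565 - \frac{8998}{-3332 - 62} = 18565 - \frac{8998}{-3394} = 18565 - - \frac{4499}{1697} = 18565 + \frac{4499}{1697} = \frac{31509304}{1697}$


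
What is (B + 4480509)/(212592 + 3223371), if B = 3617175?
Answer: 2699228/1145321 ≈ 2.3567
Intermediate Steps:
(B + 4480509)/(212592 + 3223371) = (3617175 + 4480509)/(212592 + 3223371) = 8097684/3435963 = 8097684*(1/3435963) = 2699228/1145321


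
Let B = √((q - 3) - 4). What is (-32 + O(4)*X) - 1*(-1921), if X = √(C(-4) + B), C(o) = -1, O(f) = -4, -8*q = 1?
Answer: 1889 - 2*√(-4 + I*√114) ≈ 1885.2 - 5.5501*I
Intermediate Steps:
q = -⅛ (q = -⅛*1 = -⅛ ≈ -0.12500)
B = I*√114/4 (B = √((-⅛ - 3) - 4) = √(-25/8 - 4) = √(-57/8) = I*√114/4 ≈ 2.6693*I)
X = √(-1 + I*√114/4) ≈ 0.96188 + 1.3875*I
(-32 + O(4)*X) - 1*(-1921) = (-32 - 2*√(-4 + I*√114)) - 1*(-1921) = (-32 - 2*√(-4 + I*√114)) + 1921 = 1889 - 2*√(-4 + I*√114)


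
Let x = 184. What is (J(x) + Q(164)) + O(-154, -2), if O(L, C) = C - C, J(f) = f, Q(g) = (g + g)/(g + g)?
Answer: 185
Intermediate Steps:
Q(g) = 1 (Q(g) = (2*g)/((2*g)) = (2*g)*(1/(2*g)) = 1)
O(L, C) = 0
(J(x) + Q(164)) + O(-154, -2) = (184 + 1) + 0 = 185 + 0 = 185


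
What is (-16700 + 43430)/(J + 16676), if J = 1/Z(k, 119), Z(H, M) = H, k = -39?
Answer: 1042470/650363 ≈ 1.6029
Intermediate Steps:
J = -1/39 (J = 1/(-39) = -1/39 ≈ -0.025641)
(-16700 + 43430)/(J + 16676) = (-16700 + 43430)/(-1/39 + 16676) = 26730/(650363/39) = 26730*(39/650363) = 1042470/650363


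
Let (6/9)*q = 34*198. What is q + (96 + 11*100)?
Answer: 11294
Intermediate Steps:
q = 10098 (q = 3*(34*198)/2 = (3/2)*6732 = 10098)
q + (96 + 11*100) = 10098 + (96 + 11*100) = 10098 + (96 + 1100) = 10098 + 1196 = 11294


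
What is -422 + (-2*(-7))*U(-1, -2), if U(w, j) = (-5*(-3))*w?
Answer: -632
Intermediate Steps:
U(w, j) = 15*w
-422 + (-2*(-7))*U(-1, -2) = -422 + (-2*(-7))*(15*(-1)) = -422 + 14*(-15) = -422 - 210 = -632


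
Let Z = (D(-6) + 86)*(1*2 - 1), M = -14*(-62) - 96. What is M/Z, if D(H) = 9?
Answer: 772/95 ≈ 8.1263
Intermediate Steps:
M = 772 (M = 868 - 96 = 772)
Z = 95 (Z = (9 + 86)*(1*2 - 1) = 95*(2 - 1) = 95*1 = 95)
M/Z = 772/95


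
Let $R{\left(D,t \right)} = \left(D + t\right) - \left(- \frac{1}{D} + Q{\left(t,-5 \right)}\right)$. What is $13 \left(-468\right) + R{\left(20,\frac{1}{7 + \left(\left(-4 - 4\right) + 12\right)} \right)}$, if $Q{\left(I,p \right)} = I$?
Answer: $- \frac{121279}{20} \approx -6064.0$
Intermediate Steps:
$R{\left(D,t \right)} = D + \frac{1}{D}$ ($R{\left(D,t \right)} = \left(D + t\right) - \left(t - \frac{1}{D}\right) = D + \frac{1}{D}$)
$13 \left(-468\right) + R{\left(20,\frac{1}{7 + \left(\left(-4 - 4\right) + 12\right)} \right)} = 13 \left(-468\right) + \left(20 + \frac{1}{20}\right) = -6084 + \left(20 + \frac{1}{20}\right) = -6084 + \frac{401}{20} = - \frac{121279}{20}$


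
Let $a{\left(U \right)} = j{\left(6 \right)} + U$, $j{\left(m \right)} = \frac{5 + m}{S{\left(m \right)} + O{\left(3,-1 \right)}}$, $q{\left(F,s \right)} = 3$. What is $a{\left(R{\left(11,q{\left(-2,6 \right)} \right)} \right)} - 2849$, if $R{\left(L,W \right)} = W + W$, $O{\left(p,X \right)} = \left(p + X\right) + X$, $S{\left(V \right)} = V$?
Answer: $- \frac{19890}{7} \approx -2841.4$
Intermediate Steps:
$O{\left(p,X \right)} = p + 2 X$ ($O{\left(p,X \right)} = \left(X + p\right) + X = p + 2 X$)
$R{\left(L,W \right)} = 2 W$
$j{\left(m \right)} = \frac{5 + m}{1 + m}$ ($j{\left(m \right)} = \frac{5 + m}{m + \left(3 + 2 \left(-1\right)\right)} = \frac{5 + m}{m + \left(3 - 2\right)} = \frac{5 + m}{m + 1} = \frac{5 + m}{1 + m}$)
$a{\left(U \right)} = \frac{11}{7} + U$ ($a{\left(U \right)} = \frac{5 + 6}{1 + 6} + U = \frac{1}{7} \cdot 11 + U = \frac{11}{7} + U$)
$a{\left(R{\left(11,q{\left(-2,6 \right)} \right)} \right)} - 2849 = \left(\frac{11}{7} + 2 \cdot 3\right) - 2849 = \left(\frac{11}{7} + 6\right) - 2849 = \frac{53}{7} - 2849 = - \frac{19890}{7}$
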